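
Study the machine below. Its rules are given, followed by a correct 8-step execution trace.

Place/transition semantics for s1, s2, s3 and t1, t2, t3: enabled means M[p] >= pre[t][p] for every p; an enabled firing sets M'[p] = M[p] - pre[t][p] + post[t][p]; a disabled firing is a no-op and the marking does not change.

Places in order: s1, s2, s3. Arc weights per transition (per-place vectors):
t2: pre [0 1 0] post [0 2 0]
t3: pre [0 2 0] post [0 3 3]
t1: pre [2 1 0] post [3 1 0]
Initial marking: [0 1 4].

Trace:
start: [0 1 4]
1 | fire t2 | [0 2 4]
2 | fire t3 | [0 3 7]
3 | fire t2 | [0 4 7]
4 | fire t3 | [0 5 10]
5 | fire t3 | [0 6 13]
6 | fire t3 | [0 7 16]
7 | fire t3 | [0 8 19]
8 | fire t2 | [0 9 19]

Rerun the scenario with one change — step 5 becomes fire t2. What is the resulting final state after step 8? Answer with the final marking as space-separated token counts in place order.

(re-executing from step 5 with the substitution; state before step 5: [0 5 10])
5 | fire t2 | [0 6 10]
6 | fire t3 | [0 7 13]
7 | fire t3 | [0 8 16]
8 | fire t2 | [0 9 16]

0 9 16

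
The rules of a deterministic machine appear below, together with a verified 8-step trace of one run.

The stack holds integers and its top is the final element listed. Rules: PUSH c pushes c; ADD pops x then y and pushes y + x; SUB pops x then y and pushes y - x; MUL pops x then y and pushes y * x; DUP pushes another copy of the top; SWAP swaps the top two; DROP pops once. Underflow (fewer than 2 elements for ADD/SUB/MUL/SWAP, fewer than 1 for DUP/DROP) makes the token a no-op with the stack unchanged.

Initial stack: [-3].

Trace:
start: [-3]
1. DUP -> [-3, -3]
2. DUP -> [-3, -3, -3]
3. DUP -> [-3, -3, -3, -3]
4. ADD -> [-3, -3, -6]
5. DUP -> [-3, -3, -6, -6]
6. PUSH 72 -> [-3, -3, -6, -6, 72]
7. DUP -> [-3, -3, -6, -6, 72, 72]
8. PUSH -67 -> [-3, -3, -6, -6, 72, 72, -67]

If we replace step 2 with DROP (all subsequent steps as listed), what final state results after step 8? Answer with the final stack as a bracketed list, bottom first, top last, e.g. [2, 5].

[-6, -6, 72, 72, -67]

(re-executing from step 2 with the substitution; state before step 2: [-3, -3])
2. DROP -> [-3]
3. DUP -> [-3, -3]
4. ADD -> [-6]
5. DUP -> [-6, -6]
6. PUSH 72 -> [-6, -6, 72]
7. DUP -> [-6, -6, 72, 72]
8. PUSH -67 -> [-6, -6, 72, 72, -67]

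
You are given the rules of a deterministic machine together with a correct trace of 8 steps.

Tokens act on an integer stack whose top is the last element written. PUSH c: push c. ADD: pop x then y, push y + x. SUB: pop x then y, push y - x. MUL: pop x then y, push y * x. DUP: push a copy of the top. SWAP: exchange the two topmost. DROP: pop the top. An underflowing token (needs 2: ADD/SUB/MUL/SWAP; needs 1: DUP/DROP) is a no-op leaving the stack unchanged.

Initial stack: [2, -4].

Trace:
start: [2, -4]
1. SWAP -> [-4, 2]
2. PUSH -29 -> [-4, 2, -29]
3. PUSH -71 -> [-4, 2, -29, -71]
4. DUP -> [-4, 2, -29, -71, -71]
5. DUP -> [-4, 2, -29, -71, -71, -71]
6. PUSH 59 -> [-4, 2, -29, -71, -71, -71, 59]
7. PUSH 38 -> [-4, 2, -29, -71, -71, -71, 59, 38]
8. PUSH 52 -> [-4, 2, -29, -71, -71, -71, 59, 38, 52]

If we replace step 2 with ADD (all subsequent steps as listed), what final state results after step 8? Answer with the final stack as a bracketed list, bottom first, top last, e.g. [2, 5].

[-2, -71, -71, -71, 59, 38, 52]

(re-executing from step 2 with the substitution; state before step 2: [-4, 2])
2. ADD -> [-2]
3. PUSH -71 -> [-2, -71]
4. DUP -> [-2, -71, -71]
5. DUP -> [-2, -71, -71, -71]
6. PUSH 59 -> [-2, -71, -71, -71, 59]
7. PUSH 38 -> [-2, -71, -71, -71, 59, 38]
8. PUSH 52 -> [-2, -71, -71, -71, 59, 38, 52]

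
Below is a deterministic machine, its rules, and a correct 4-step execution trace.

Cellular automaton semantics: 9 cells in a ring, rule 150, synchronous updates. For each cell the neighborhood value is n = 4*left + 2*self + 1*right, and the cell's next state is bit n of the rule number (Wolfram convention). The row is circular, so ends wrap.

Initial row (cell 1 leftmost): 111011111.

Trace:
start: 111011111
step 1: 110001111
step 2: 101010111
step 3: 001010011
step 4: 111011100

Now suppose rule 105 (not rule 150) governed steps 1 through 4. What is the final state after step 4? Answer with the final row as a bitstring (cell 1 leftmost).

111011100

(re-executing steps 1..4 under rule 105; state before step 1: 111011111)
step 1: 001110000
step 2: 101010111
step 3: 110101100
step 4: 111011100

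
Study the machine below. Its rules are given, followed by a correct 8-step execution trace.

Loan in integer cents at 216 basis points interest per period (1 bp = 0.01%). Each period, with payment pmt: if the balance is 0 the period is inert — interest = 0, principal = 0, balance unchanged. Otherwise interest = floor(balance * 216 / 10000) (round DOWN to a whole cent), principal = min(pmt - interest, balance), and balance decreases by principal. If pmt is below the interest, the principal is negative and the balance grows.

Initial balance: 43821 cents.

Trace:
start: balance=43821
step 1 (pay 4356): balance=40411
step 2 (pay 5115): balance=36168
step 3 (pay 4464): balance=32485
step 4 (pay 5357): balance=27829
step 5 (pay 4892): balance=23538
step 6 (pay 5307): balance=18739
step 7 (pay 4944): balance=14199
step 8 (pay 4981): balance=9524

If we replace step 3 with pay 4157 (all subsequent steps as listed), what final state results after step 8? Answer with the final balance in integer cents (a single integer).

9865

(re-executing from step 3 with the substitution; state before step 3: balance=36168)
step 3 (pay 4157): balance=32792
step 4 (pay 5357): balance=28143
step 5 (pay 4892): balance=23858
step 6 (pay 5307): balance=19066
step 7 (pay 4944): balance=14533
step 8 (pay 4981): balance=9865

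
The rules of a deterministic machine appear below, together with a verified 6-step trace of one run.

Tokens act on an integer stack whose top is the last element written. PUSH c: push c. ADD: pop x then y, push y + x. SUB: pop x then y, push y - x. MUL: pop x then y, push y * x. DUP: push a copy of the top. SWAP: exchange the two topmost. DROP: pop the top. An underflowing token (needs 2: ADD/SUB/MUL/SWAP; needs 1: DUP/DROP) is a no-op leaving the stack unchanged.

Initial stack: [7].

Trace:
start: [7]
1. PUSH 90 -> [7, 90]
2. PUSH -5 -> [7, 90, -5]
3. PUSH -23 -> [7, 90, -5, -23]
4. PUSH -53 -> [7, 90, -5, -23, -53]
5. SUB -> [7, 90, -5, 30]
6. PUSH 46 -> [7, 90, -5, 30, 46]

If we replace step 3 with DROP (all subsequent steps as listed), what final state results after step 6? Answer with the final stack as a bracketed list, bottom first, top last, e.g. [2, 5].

[7, 143, 46]

(re-executing from step 3 with the substitution; state before step 3: [7, 90, -5])
3. DROP -> [7, 90]
4. PUSH -53 -> [7, 90, -53]
5. SUB -> [7, 143]
6. PUSH 46 -> [7, 143, 46]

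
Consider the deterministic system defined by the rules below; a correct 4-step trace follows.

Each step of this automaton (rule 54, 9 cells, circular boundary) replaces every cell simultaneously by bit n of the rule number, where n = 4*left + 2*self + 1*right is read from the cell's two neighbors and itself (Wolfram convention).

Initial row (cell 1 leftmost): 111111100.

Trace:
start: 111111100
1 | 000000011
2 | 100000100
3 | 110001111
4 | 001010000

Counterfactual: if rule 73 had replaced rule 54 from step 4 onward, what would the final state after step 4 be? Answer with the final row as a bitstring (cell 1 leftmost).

010101000

(re-executing step 4 under rule 73; state before step 4: 110001111)
4 | 010101000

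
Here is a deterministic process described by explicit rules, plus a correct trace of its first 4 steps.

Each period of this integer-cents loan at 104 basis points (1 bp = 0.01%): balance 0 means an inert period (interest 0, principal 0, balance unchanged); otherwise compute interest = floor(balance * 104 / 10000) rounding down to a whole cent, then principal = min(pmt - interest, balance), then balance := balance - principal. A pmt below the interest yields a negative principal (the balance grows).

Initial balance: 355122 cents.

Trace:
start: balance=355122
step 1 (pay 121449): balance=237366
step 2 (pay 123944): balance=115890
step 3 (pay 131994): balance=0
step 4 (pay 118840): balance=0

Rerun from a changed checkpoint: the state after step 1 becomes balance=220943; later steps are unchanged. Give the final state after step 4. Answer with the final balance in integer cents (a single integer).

state after step 1 := balance=220943
step 2 (pay 123944): balance=99296
step 3 (pay 131994): balance=0
step 4 (pay 118840): balance=0

0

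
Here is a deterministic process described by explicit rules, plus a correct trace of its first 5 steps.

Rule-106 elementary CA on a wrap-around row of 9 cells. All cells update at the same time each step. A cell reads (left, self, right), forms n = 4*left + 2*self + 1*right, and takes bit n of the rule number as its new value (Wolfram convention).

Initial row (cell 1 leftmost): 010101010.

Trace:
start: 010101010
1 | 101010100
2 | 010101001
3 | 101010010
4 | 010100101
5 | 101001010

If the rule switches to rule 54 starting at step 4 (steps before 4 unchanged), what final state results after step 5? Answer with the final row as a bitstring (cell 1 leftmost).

(re-executing steps 4..5 under rule 54; state before step 4: 101010010)
4 | 111111111
5 | 000000000

000000000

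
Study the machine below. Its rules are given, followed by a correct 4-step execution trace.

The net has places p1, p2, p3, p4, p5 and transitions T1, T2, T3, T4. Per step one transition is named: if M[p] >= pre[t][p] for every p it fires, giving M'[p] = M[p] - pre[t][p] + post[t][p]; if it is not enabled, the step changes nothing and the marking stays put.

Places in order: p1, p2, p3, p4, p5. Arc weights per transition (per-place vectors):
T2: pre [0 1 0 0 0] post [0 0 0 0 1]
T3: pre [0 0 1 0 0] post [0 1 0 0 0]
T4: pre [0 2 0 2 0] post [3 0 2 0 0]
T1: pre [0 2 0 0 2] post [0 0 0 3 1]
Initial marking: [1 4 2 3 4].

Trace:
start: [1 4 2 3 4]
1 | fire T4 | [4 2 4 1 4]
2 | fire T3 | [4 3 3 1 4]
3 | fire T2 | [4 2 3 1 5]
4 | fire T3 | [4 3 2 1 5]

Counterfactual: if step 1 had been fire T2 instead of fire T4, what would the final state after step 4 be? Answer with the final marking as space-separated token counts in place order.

1 4 0 3 6

(re-executing from step 1 with the substitution; state before step 1: [1 4 2 3 4])
1 | fire T2 | [1 3 2 3 5]
2 | fire T3 | [1 4 1 3 5]
3 | fire T2 | [1 3 1 3 6]
4 | fire T3 | [1 4 0 3 6]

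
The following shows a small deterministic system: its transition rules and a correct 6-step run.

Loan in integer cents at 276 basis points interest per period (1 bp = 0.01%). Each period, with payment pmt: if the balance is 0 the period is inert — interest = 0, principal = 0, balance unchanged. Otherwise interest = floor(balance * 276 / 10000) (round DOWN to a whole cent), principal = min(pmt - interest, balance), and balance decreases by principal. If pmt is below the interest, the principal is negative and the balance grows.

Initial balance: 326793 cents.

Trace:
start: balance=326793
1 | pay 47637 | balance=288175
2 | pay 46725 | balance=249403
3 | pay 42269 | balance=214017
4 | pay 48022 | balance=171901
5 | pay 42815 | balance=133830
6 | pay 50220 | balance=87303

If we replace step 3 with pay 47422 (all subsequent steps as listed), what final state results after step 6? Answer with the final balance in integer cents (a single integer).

81712

(re-executing from step 3 with the substitution; state before step 3: balance=249403)
3 | pay 47422 | balance=208864
4 | pay 48022 | balance=166606
5 | pay 42815 | balance=128389
6 | pay 50220 | balance=81712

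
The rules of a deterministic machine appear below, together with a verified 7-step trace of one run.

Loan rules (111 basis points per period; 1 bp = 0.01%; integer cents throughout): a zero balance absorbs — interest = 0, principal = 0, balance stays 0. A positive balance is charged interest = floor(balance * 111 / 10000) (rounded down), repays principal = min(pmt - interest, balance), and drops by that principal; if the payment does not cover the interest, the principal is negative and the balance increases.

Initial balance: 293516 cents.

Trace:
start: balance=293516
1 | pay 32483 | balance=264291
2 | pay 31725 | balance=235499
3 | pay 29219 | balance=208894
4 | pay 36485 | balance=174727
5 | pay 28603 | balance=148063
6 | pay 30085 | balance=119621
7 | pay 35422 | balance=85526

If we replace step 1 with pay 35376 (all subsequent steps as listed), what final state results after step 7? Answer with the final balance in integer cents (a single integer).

82434

(re-executing from step 1 with the substitution; state before step 1: balance=293516)
1 | pay 35376 | balance=261398
2 | pay 31725 | balance=232574
3 | pay 29219 | balance=205936
4 | pay 36485 | balance=171736
5 | pay 28603 | balance=145039
6 | pay 30085 | balance=116563
7 | pay 35422 | balance=82434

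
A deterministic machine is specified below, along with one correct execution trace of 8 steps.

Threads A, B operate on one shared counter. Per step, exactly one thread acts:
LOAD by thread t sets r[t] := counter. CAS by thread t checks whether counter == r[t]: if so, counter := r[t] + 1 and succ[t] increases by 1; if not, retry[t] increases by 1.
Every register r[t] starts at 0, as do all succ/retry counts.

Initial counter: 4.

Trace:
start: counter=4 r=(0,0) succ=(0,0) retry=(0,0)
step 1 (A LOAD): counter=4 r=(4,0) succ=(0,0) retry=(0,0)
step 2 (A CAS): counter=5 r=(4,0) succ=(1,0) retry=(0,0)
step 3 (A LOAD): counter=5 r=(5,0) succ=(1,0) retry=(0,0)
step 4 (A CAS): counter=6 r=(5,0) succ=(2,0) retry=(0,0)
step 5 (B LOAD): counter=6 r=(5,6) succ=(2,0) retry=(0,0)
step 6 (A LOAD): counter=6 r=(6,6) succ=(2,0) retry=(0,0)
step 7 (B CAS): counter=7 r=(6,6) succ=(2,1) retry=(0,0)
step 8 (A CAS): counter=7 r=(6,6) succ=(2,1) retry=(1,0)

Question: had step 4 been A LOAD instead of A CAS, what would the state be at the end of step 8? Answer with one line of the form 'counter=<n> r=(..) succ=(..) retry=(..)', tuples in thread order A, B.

(re-executing from step 4 with the substitution; state before step 4: counter=5 r=(5,0) succ=(1,0) retry=(0,0))
step 4 (A LOAD): counter=5 r=(5,0) succ=(1,0) retry=(0,0)
step 5 (B LOAD): counter=5 r=(5,5) succ=(1,0) retry=(0,0)
step 6 (A LOAD): counter=5 r=(5,5) succ=(1,0) retry=(0,0)
step 7 (B CAS): counter=6 r=(5,5) succ=(1,1) retry=(0,0)
step 8 (A CAS): counter=6 r=(5,5) succ=(1,1) retry=(1,0)

counter=6 r=(5,5) succ=(1,1) retry=(1,0)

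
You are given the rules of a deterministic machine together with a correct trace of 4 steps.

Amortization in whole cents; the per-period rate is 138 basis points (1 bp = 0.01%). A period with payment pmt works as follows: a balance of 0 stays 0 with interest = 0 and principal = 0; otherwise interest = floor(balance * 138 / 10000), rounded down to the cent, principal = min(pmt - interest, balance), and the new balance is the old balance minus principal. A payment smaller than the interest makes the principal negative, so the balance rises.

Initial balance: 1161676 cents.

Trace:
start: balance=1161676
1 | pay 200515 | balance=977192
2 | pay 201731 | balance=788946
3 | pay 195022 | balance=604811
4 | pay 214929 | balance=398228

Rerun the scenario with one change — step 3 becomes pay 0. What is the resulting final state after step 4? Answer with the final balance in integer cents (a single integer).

595941

(re-executing from step 3 with the substitution; state before step 3: balance=788946)
3 | pay 0 | balance=799833
4 | pay 214929 | balance=595941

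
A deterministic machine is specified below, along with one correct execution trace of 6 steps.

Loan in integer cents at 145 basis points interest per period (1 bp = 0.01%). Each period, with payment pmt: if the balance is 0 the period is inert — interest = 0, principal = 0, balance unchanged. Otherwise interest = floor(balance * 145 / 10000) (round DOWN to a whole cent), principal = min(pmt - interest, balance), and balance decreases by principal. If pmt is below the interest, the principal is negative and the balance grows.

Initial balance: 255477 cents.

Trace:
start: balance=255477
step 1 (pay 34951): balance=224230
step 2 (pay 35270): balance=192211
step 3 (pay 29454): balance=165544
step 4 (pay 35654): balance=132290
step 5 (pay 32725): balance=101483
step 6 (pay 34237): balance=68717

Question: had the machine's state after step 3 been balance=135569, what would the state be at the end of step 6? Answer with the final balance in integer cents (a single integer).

state after step 3 := balance=135569
step 4 (pay 35654): balance=101880
step 5 (pay 32725): balance=70632
step 6 (pay 34237): balance=37419

37419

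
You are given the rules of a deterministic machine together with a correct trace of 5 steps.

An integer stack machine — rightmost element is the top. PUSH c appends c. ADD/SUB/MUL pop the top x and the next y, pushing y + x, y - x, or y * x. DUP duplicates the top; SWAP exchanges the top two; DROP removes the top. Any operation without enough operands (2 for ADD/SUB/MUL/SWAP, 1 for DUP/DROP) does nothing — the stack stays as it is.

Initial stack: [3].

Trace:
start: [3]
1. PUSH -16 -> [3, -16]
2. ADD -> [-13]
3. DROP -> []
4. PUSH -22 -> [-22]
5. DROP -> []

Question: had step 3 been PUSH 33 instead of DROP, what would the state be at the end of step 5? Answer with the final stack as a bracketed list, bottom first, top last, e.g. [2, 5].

[-13, 33]

(re-executing from step 3 with the substitution; state before step 3: [-13])
3. PUSH 33 -> [-13, 33]
4. PUSH -22 -> [-13, 33, -22]
5. DROP -> [-13, 33]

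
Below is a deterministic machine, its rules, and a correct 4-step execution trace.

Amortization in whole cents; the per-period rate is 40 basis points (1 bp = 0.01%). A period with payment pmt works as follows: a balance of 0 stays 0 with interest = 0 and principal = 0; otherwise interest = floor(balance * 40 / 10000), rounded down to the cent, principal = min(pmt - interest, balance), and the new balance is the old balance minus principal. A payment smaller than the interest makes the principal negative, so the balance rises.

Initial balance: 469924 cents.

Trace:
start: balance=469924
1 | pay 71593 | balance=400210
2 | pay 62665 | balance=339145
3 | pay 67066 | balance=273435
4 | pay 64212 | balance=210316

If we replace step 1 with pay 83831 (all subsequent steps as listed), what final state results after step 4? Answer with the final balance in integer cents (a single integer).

197931

(re-executing from step 1 with the substitution; state before step 1: balance=469924)
1 | pay 83831 | balance=387972
2 | pay 62665 | balance=326858
3 | pay 67066 | balance=261099
4 | pay 64212 | balance=197931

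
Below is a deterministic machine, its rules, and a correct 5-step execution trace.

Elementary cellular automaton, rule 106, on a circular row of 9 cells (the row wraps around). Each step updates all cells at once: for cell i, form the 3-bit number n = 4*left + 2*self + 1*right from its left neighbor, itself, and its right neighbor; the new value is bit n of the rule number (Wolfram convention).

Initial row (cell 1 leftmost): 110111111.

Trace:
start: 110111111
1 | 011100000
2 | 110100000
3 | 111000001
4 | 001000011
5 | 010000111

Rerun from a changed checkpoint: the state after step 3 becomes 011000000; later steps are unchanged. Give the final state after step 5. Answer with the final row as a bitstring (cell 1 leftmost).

101000001

state after step 3 := 011000000
4 | 111000000
5 | 101000001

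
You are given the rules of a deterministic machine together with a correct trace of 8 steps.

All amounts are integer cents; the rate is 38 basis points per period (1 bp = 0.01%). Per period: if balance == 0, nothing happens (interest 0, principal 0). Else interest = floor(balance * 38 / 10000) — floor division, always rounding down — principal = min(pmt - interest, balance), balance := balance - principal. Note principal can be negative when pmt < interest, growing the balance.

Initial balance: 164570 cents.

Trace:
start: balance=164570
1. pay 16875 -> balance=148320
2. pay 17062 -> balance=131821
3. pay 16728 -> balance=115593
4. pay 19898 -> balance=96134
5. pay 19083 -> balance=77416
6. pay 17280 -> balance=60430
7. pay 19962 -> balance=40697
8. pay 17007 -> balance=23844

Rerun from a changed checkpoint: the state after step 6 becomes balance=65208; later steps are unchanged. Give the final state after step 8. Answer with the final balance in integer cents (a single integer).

state after step 6 := balance=65208
7. pay 19962 -> balance=45493
8. pay 17007 -> balance=28658

28658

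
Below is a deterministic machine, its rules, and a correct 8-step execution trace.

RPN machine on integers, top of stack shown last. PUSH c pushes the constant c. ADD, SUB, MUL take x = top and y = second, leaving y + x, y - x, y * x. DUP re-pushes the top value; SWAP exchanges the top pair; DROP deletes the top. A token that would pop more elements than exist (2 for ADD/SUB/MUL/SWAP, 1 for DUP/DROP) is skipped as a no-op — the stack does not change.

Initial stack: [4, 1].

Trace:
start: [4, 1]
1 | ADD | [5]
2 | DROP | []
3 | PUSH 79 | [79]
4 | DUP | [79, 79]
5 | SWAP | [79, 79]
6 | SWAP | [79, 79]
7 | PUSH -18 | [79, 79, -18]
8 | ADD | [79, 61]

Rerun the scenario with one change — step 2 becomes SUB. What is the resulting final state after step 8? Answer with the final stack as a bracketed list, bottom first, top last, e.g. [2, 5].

(re-executing from step 2 with the substitution; state before step 2: [5])
2 | SUB | [5]
3 | PUSH 79 | [5, 79]
4 | DUP | [5, 79, 79]
5 | SWAP | [5, 79, 79]
6 | SWAP | [5, 79, 79]
7 | PUSH -18 | [5, 79, 79, -18]
8 | ADD | [5, 79, 61]

[5, 79, 61]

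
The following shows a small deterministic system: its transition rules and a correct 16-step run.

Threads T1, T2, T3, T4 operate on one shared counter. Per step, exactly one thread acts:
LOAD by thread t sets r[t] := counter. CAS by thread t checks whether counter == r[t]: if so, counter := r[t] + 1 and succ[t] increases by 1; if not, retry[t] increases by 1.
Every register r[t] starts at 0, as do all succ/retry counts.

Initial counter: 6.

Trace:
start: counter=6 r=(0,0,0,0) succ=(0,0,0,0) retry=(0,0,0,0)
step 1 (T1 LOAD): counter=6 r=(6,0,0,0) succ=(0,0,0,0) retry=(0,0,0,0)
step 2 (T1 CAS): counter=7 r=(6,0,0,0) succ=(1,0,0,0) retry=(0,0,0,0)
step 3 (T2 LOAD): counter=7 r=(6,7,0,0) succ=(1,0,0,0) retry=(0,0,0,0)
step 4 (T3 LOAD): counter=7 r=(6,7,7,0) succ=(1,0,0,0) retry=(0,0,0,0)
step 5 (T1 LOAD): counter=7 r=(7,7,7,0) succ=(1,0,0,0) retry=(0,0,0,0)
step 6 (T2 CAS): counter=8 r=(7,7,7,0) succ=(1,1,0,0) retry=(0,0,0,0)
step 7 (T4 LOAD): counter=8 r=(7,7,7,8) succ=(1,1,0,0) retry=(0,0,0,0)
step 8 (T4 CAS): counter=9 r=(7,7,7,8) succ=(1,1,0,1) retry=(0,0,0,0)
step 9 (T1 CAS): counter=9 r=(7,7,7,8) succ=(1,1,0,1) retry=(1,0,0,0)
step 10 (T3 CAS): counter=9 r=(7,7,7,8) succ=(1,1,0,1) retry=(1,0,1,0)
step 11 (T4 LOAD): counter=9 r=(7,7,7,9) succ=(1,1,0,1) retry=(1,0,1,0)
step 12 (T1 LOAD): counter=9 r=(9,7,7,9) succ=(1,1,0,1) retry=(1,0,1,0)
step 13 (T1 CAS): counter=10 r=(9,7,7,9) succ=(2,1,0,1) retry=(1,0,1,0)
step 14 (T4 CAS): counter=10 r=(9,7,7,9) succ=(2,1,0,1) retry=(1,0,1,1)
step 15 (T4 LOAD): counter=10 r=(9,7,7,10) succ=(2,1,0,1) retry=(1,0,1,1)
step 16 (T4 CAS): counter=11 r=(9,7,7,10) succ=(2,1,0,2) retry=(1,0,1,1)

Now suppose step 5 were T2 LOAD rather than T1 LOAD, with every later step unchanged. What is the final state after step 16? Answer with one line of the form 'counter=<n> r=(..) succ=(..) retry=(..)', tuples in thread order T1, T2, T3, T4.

counter=11 r=(9,7,7,10) succ=(2,1,0,2) retry=(1,0,1,1)

(re-executing from step 5 with the substitution; state before step 5: counter=7 r=(6,7,7,0) succ=(1,0,0,0) retry=(0,0,0,0))
step 5 (T2 LOAD): counter=7 r=(6,7,7,0) succ=(1,0,0,0) retry=(0,0,0,0)
step 6 (T2 CAS): counter=8 r=(6,7,7,0) succ=(1,1,0,0) retry=(0,0,0,0)
step 7 (T4 LOAD): counter=8 r=(6,7,7,8) succ=(1,1,0,0) retry=(0,0,0,0)
step 8 (T4 CAS): counter=9 r=(6,7,7,8) succ=(1,1,0,1) retry=(0,0,0,0)
step 9 (T1 CAS): counter=9 r=(6,7,7,8) succ=(1,1,0,1) retry=(1,0,0,0)
step 10 (T3 CAS): counter=9 r=(6,7,7,8) succ=(1,1,0,1) retry=(1,0,1,0)
step 11 (T4 LOAD): counter=9 r=(6,7,7,9) succ=(1,1,0,1) retry=(1,0,1,0)
step 12 (T1 LOAD): counter=9 r=(9,7,7,9) succ=(1,1,0,1) retry=(1,0,1,0)
step 13 (T1 CAS): counter=10 r=(9,7,7,9) succ=(2,1,0,1) retry=(1,0,1,0)
step 14 (T4 CAS): counter=10 r=(9,7,7,9) succ=(2,1,0,1) retry=(1,0,1,1)
step 15 (T4 LOAD): counter=10 r=(9,7,7,10) succ=(2,1,0,1) retry=(1,0,1,1)
step 16 (T4 CAS): counter=11 r=(9,7,7,10) succ=(2,1,0,2) retry=(1,0,1,1)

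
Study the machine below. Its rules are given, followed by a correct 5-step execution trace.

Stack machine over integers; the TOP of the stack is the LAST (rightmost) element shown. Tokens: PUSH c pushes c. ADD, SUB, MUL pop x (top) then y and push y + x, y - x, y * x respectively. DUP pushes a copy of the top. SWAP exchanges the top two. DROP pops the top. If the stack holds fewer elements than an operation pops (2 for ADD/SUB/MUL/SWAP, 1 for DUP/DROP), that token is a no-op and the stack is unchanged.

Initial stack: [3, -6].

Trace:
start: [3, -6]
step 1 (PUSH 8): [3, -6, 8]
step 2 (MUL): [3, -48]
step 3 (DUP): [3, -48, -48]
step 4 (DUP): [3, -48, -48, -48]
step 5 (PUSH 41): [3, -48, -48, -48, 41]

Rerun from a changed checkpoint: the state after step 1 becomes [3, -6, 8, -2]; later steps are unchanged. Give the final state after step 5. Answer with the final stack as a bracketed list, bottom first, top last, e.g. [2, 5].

[3, -6, -16, -16, -16, 41]

state after step 1 := [3, -6, 8, -2]
step 2 (MUL): [3, -6, -16]
step 3 (DUP): [3, -6, -16, -16]
step 4 (DUP): [3, -6, -16, -16, -16]
step 5 (PUSH 41): [3, -6, -16, -16, -16, 41]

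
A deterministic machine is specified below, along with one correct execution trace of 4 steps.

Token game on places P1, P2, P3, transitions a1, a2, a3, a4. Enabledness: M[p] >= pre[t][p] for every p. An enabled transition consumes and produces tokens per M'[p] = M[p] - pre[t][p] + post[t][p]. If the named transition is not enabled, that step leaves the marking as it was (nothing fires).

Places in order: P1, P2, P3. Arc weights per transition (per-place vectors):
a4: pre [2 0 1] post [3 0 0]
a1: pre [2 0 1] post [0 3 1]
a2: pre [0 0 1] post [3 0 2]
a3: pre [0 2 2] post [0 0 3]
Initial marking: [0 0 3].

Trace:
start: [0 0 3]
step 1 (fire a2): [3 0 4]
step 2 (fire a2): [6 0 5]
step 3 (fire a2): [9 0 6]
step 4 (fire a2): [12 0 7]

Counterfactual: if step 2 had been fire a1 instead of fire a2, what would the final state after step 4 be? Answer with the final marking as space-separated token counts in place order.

7 3 6

(re-executing from step 2 with the substitution; state before step 2: [3 0 4])
step 2 (fire a1): [1 3 4]
step 3 (fire a2): [4 3 5]
step 4 (fire a2): [7 3 6]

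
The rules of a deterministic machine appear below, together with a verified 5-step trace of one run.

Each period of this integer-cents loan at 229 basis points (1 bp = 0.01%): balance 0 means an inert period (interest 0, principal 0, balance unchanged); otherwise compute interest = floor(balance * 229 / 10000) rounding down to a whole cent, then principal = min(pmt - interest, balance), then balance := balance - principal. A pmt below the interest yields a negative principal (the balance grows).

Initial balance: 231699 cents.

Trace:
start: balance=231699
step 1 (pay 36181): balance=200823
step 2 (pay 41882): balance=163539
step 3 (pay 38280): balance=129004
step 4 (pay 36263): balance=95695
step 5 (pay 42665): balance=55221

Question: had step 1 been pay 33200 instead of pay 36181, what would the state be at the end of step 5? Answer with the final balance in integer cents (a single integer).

(re-executing from step 1 with the substitution; state before step 1: balance=231699)
step 1 (pay 33200): balance=203804
step 2 (pay 41882): balance=166589
step 3 (pay 38280): balance=132123
step 4 (pay 36263): balance=98885
step 5 (pay 42665): balance=58484

58484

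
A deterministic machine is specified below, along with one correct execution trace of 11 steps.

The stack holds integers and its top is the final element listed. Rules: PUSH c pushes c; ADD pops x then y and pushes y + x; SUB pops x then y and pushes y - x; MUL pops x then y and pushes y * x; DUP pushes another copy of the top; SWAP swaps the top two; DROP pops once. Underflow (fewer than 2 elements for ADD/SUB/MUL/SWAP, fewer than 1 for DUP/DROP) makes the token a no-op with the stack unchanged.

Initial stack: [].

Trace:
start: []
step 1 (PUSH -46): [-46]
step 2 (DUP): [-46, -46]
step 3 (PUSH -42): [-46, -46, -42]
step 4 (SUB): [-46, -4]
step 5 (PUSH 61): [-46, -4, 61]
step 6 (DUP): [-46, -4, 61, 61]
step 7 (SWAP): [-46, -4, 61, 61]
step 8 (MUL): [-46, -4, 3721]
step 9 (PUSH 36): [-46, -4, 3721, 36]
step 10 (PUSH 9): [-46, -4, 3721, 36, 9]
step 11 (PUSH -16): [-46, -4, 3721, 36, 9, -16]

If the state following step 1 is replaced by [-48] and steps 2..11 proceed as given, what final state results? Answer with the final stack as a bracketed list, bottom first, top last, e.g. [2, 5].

[-48, -6, 3721, 36, 9, -16]

state after step 1 := [-48]
step 2 (DUP): [-48, -48]
step 3 (PUSH -42): [-48, -48, -42]
step 4 (SUB): [-48, -6]
step 5 (PUSH 61): [-48, -6, 61]
step 6 (DUP): [-48, -6, 61, 61]
step 7 (SWAP): [-48, -6, 61, 61]
step 8 (MUL): [-48, -6, 3721]
step 9 (PUSH 36): [-48, -6, 3721, 36]
step 10 (PUSH 9): [-48, -6, 3721, 36, 9]
step 11 (PUSH -16): [-48, -6, 3721, 36, 9, -16]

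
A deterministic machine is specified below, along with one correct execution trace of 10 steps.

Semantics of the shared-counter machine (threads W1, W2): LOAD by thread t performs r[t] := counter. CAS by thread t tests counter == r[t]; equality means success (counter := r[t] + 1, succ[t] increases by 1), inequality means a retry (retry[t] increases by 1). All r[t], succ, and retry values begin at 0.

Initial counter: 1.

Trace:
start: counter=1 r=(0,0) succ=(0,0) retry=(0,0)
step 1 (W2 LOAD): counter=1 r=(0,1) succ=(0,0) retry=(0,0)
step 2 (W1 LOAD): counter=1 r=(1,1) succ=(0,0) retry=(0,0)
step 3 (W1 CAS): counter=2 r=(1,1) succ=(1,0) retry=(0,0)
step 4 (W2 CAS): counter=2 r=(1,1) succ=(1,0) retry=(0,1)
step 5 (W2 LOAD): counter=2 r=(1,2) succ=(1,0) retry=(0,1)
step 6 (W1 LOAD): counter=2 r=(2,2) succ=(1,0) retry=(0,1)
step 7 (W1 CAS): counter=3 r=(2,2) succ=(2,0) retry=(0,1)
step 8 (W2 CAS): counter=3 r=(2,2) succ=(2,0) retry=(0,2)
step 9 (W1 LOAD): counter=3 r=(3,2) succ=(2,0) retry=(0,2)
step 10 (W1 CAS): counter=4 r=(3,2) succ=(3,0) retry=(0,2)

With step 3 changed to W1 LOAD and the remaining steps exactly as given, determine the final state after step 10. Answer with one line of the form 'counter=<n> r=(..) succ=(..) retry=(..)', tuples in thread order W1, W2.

counter=4 r=(3,2) succ=(2,1) retry=(0,1)

(re-executing from step 3 with the substitution; state before step 3: counter=1 r=(1,1) succ=(0,0) retry=(0,0))
step 3 (W1 LOAD): counter=1 r=(1,1) succ=(0,0) retry=(0,0)
step 4 (W2 CAS): counter=2 r=(1,1) succ=(0,1) retry=(0,0)
step 5 (W2 LOAD): counter=2 r=(1,2) succ=(0,1) retry=(0,0)
step 6 (W1 LOAD): counter=2 r=(2,2) succ=(0,1) retry=(0,0)
step 7 (W1 CAS): counter=3 r=(2,2) succ=(1,1) retry=(0,0)
step 8 (W2 CAS): counter=3 r=(2,2) succ=(1,1) retry=(0,1)
step 9 (W1 LOAD): counter=3 r=(3,2) succ=(1,1) retry=(0,1)
step 10 (W1 CAS): counter=4 r=(3,2) succ=(2,1) retry=(0,1)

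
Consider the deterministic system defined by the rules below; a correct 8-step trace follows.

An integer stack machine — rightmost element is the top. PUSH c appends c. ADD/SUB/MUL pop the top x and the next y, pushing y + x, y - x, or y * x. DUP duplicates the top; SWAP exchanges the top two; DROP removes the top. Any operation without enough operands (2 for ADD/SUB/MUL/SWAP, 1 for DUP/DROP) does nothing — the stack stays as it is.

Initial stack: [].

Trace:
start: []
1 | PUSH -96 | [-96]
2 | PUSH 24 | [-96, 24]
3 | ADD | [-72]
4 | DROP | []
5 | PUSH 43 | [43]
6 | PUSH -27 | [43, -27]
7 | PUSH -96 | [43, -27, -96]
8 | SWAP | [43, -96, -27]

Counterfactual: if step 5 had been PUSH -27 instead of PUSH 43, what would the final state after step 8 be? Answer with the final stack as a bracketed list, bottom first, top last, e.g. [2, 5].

(re-executing from step 5 with the substitution; state before step 5: [])
5 | PUSH -27 | [-27]
6 | PUSH -27 | [-27, -27]
7 | PUSH -96 | [-27, -27, -96]
8 | SWAP | [-27, -96, -27]

[-27, -96, -27]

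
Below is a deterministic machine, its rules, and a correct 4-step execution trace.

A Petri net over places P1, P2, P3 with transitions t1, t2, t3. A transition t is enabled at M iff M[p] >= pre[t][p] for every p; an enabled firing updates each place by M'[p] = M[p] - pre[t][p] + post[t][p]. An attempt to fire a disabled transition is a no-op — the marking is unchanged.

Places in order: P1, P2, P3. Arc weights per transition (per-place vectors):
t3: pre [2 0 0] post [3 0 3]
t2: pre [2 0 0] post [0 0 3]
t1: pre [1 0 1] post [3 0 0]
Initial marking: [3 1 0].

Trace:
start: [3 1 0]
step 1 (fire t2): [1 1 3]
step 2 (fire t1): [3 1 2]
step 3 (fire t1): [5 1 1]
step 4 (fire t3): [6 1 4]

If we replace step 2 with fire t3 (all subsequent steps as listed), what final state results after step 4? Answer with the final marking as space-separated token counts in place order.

(re-executing from step 2 with the substitution; state before step 2: [1 1 3])
step 2 (fire t3): [1 1 3]
step 3 (fire t1): [3 1 2]
step 4 (fire t3): [4 1 5]

4 1 5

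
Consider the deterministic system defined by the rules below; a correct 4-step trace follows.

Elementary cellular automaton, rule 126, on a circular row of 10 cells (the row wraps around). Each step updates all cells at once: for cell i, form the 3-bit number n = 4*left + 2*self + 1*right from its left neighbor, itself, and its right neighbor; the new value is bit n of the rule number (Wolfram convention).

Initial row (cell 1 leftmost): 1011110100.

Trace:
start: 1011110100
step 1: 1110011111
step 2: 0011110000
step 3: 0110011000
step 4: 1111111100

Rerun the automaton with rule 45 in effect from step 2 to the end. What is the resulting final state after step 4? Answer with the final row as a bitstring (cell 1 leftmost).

(re-executing steps 2..4 under rule 45; state before step 2: 1110011111)
step 2: 0000010000
step 3: 1111010111
step 4: 0000111100

0000111100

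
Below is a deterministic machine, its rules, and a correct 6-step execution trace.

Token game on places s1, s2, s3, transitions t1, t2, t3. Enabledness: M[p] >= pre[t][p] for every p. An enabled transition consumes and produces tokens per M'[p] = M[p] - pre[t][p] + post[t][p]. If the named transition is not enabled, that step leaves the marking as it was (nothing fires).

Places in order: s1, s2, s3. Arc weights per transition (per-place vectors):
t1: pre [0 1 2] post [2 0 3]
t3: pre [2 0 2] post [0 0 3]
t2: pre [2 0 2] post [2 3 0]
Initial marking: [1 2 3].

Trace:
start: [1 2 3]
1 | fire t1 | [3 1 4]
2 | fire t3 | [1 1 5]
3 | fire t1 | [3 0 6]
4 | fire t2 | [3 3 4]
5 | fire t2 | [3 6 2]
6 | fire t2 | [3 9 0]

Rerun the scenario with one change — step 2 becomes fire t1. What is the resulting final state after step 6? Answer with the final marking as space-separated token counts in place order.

5 6 1

(re-executing from step 2 with the substitution; state before step 2: [3 1 4])
2 | fire t1 | [5 0 5]
3 | fire t1 | [5 0 5]
4 | fire t2 | [5 3 3]
5 | fire t2 | [5 6 1]
6 | fire t2 | [5 6 1]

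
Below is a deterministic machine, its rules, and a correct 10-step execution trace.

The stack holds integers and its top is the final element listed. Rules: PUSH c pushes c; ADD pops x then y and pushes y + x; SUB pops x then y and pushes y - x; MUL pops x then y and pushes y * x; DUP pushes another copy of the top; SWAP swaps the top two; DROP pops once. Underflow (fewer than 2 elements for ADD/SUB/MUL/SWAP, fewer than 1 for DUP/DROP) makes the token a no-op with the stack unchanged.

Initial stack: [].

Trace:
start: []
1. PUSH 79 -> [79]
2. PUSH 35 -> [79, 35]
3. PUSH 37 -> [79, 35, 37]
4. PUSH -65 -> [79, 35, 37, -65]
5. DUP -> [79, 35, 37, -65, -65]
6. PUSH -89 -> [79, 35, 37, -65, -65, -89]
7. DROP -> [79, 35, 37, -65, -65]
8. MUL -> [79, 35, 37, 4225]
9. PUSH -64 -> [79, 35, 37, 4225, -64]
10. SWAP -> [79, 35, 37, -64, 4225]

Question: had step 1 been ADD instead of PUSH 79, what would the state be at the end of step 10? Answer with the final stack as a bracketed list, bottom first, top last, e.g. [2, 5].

(re-executing from step 1 with the substitution; state before step 1: [])
1. ADD -> []
2. PUSH 35 -> [35]
3. PUSH 37 -> [35, 37]
4. PUSH -65 -> [35, 37, -65]
5. DUP -> [35, 37, -65, -65]
6. PUSH -89 -> [35, 37, -65, -65, -89]
7. DROP -> [35, 37, -65, -65]
8. MUL -> [35, 37, 4225]
9. PUSH -64 -> [35, 37, 4225, -64]
10. SWAP -> [35, 37, -64, 4225]

[35, 37, -64, 4225]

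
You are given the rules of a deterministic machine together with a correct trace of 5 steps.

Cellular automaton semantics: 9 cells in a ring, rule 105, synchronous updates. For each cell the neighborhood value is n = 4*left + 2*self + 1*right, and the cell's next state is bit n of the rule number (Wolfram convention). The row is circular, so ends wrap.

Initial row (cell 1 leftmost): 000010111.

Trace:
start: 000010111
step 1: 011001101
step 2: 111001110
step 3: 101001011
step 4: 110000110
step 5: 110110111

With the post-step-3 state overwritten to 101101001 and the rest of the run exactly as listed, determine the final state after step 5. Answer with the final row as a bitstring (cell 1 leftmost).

000010101

state after step 3 := 101101001
step 4: 111110001
step 5: 000010101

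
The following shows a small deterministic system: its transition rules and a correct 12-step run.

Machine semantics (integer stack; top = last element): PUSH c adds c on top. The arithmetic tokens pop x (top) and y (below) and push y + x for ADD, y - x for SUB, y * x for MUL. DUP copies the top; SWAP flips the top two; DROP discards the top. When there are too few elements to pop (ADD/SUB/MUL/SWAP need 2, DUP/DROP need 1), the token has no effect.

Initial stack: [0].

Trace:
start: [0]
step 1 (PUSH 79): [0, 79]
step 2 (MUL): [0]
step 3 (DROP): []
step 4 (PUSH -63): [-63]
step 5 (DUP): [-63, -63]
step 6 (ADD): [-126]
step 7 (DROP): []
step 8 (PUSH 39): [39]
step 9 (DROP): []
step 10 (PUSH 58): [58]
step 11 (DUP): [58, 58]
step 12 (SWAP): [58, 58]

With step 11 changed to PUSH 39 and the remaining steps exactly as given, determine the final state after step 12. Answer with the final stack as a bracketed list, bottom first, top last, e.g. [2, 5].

[39, 58]

(re-executing from step 11 with the substitution; state before step 11: [58])
step 11 (PUSH 39): [58, 39]
step 12 (SWAP): [39, 58]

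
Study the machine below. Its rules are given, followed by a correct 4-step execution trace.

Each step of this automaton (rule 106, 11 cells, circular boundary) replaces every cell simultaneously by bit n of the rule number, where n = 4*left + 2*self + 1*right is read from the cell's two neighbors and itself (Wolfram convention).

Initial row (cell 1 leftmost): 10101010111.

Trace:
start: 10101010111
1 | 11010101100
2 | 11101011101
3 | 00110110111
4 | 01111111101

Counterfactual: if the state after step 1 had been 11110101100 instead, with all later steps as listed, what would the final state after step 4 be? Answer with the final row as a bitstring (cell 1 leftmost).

state after step 1 := 11110101100
2 | 10011011101
3 | 10111110111
4 | 11100011100

11100011100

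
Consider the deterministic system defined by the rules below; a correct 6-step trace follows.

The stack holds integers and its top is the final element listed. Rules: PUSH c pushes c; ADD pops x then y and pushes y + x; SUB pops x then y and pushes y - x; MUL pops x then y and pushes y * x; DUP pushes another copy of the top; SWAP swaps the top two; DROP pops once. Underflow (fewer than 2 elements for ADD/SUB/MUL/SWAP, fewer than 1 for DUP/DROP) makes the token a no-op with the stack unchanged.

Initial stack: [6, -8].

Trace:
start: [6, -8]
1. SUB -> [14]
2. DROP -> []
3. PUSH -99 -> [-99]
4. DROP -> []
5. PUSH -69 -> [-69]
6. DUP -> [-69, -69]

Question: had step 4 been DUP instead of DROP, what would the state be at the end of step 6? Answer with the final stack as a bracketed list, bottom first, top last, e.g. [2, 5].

(re-executing from step 4 with the substitution; state before step 4: [-99])
4. DUP -> [-99, -99]
5. PUSH -69 -> [-99, -99, -69]
6. DUP -> [-99, -99, -69, -69]

[-99, -99, -69, -69]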